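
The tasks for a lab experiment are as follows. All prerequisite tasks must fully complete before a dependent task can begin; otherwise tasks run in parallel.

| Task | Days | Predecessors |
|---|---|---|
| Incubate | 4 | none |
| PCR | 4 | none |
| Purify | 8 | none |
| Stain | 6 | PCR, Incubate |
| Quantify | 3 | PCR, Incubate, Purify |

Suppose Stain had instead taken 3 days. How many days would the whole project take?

Critical path before the change: Purify→Quantify = 8+3 = 11 giving 11 days.
The longest path through Stain is only 10 days, so Stain has float 1.
No other chain overtakes it, so the finish is 11 days.

11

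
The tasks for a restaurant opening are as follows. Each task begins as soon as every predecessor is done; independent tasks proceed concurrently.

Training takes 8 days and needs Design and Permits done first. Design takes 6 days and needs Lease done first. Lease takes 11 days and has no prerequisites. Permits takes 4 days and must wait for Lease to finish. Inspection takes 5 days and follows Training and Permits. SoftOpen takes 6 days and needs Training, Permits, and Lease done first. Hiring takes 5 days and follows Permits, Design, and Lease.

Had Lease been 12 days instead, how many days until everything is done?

32

Baseline: Lease→Design→Training→SoftOpen = 11+6+8+6 = 31 → 31 days.
Lease lies on that path, so at 12 days the path becomes 32 days.
No other chain overtakes it, so the finish is 32 days.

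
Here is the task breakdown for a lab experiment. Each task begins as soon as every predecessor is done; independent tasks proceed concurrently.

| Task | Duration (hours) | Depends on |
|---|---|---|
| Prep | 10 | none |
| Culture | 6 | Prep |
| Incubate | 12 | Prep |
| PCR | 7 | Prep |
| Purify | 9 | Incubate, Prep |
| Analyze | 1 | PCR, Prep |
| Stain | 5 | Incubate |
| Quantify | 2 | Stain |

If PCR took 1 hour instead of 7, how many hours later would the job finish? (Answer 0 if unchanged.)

Actual critical path: Prep→Incubate→Purify = 10+12+9 = 31 ⇒ 31 hours.
PCR has 13 hours of float (longest path through it is 18).
No other chain overtakes it, so the finish is 31 hours.
Change in finish: 31 − 31 = +0 hours.

0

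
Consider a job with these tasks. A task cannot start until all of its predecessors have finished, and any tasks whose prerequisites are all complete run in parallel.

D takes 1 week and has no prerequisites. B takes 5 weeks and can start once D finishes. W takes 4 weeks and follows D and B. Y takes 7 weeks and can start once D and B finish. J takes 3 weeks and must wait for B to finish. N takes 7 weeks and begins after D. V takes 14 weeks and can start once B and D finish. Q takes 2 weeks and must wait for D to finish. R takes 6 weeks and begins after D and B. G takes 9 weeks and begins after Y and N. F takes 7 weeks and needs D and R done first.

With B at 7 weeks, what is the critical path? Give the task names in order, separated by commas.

Actual critical path: D→B→Y→G = 1+5+7+9 = 22 ⇒ 22 weeks.
B lies on that path, so at 7 weeks the path becomes 24 weeks.
No other chain overtakes it, so the finish is 24 weeks.

D, B, Y, G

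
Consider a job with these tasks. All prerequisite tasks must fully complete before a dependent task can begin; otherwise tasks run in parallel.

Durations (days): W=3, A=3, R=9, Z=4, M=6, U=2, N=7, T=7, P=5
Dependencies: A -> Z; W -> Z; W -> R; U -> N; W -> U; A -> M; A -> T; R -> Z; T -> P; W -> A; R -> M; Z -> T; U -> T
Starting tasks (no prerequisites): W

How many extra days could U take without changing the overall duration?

Critical path: W→R→Z→T→P = 3+9+4+7+5 = 28, so the finish is 28 days.
Longest path through U: 17 days (earliest finish 5, latest finish 16).
Slack of U = 14 − 3 = 11 days.

11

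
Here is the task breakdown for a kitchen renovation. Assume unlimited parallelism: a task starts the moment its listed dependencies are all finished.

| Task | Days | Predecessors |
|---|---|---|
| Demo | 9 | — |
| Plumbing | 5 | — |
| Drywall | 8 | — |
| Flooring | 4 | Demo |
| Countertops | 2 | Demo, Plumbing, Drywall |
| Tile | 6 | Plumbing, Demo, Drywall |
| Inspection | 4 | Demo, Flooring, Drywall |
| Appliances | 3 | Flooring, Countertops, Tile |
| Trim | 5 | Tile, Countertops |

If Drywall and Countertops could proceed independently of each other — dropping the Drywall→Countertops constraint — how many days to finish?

With the dependency in place, Demo→Tile→Trim = 9+6+5 = 20 sets the finish at 20 days.
Dropping Drywall→Countertops doesn't change Countertops's earliest start (9); another predecessor still binds.
New critical path: Demo→Tile→Trim = 9+6+5 = 20 ⇒ 20 days.

20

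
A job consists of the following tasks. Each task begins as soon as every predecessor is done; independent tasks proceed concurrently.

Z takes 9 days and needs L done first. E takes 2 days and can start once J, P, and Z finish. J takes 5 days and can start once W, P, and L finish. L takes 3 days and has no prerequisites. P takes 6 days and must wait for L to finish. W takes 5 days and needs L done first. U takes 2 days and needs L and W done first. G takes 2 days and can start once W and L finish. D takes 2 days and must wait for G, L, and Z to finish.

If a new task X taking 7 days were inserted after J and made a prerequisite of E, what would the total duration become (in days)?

23

Originally the schedule takes 16 days.
With X inserted, E now waits for max(J, P, Z, X).
New critical path: L→P→J→X→E = 3+6+5+7+2 = 23 ⇒ 23 days.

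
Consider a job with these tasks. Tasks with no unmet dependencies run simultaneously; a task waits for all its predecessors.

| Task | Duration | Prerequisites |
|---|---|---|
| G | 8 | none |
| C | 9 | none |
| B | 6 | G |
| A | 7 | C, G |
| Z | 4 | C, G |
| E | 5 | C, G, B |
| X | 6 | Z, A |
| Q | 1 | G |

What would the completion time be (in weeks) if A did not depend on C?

Original critical path: C→A→X = 9+7+6 = 22 ⇒ 22 weeks.
Without C→A, A's earliest start moves from 9 to 8.
After: G→A→X = 8+7+6 = 21 → 21 weeks.

21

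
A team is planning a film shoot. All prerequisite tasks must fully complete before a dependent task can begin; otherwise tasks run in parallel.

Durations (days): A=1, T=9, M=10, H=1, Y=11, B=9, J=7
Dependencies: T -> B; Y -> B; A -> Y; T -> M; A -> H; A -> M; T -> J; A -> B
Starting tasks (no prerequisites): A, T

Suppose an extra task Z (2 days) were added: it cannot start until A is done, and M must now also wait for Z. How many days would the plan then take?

21

Originally the plan takes 21 days.
With Z inserted, M now waits for max(A, T, Z).
New critical path: A→Y→B = 1+11+9 = 21 ⇒ 21 days.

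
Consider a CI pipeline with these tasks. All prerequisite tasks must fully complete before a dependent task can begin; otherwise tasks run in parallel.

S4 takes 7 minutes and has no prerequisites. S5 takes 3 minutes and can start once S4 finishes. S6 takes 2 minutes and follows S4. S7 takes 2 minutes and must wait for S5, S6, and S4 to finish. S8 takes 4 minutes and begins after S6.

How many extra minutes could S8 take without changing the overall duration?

0

Critical path: S4→S6→S8 = 7+2+4 = 13, so the finish is 13 minutes.
The longest chain containing S8 totals 13 minutes.
Float = 13 − 13 = 0.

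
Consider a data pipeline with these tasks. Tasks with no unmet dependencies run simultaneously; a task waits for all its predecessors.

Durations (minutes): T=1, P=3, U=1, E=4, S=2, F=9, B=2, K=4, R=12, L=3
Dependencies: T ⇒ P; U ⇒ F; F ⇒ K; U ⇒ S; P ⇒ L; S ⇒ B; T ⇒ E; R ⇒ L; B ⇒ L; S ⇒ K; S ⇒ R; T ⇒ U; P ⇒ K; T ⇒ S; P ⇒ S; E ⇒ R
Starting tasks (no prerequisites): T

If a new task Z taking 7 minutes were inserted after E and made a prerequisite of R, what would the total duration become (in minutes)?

Originally the data pipeline takes 21 minutes.
With Z inserted, R now waits for max(S, E, Z).
New critical path: T→E→Z→R→L = 1+4+7+12+3 = 27 ⇒ 27 minutes.

27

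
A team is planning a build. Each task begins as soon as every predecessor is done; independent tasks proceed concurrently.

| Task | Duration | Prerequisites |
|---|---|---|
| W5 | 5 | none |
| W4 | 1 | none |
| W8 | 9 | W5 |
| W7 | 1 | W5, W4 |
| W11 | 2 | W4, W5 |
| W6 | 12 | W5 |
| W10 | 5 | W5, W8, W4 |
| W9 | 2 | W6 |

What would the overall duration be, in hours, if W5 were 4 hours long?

The binding path is W5→W6→W9 = 5+12+2 = 19; finish at 19 hours.
W5 is on the critical path; changing it to 4 makes that path 18 hours.
The critical path is still W5→W6→W9; finish is now 18 hours.

18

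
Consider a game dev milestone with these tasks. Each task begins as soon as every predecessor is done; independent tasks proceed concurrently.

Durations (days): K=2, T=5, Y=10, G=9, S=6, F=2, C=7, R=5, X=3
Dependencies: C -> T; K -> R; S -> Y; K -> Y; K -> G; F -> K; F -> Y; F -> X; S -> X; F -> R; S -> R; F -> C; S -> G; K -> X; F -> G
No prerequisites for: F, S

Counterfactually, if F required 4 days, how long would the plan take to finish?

The binding path is S→Y = 6+10 = 16; finish at 16 days.
F is off the critical path — its longest chain is 14 days, giving 2 of slack.
The binding chain switches to F→K→Y = 4+2+10 = 16; finish 16 days.

16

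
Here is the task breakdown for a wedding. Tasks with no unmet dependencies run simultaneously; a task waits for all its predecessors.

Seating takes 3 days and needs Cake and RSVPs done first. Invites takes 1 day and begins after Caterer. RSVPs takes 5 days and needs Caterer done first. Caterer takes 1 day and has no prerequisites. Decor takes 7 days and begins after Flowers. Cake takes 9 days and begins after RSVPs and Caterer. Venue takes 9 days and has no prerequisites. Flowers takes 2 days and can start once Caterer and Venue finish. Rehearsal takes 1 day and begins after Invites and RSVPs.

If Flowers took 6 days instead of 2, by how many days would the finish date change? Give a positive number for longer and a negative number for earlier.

Baseline: Venue→Flowers→Decor = 9+2+7 = 18 → 18 days.
Flowers lies on that path, so at 6 days the path becomes 22 days.
That remains the longest chain; total 22 days.
Change in finish: 22 − 18 = +4 days.

4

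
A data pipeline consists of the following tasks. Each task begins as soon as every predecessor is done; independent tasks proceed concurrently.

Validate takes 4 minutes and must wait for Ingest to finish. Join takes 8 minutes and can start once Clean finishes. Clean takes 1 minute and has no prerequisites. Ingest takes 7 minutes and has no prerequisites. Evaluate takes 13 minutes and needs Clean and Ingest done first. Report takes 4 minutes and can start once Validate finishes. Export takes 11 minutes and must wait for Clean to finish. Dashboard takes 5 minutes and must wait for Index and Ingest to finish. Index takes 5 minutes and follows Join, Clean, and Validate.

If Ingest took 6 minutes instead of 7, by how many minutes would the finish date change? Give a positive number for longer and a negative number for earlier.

Actual critical path: Ingest→Validate→Index→Dashboard = 7+4+5+5 = 21 ⇒ 21 minutes.
Ingest lies on that path, so at 6 minutes the path becomes 20 minutes.
No other chain overtakes it, so the finish is 20 minutes.
Change in finish: 20 − 21 = -1 minutes.

-1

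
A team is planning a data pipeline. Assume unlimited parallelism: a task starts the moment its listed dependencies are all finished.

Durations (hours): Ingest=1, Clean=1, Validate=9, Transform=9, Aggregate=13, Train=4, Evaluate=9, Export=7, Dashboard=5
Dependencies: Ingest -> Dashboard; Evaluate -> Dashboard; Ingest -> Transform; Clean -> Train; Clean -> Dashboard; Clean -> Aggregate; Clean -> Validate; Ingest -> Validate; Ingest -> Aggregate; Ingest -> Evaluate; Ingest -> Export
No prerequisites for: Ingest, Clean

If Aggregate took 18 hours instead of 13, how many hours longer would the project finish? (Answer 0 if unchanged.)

4

As given, the longest chain is Ingest→Evaluate→Dashboard = 1+9+5 = 15, so the finish is 15 hours.
Aggregate has 1 hour of float (longest path through it is 14).
Now Ingest→Aggregate = 1+18 = 19 is longest, so the finish becomes 19 hours.
Change in finish: 19 − 15 = +4 hours.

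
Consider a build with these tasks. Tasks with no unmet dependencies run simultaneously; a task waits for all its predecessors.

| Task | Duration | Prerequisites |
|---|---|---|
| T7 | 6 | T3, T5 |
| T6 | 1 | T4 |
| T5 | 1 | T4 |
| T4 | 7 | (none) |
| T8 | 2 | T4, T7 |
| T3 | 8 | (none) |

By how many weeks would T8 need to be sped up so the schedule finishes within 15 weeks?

Current finish: 16 weeks; target: 15.
T8 is on every critical path, so each week cut from T8 cuts the finish by one (this holds down to a finish of 15).
Need 16 − 15 = 1 week off T8 → T8 becomes 1 week, finish becomes 15.

1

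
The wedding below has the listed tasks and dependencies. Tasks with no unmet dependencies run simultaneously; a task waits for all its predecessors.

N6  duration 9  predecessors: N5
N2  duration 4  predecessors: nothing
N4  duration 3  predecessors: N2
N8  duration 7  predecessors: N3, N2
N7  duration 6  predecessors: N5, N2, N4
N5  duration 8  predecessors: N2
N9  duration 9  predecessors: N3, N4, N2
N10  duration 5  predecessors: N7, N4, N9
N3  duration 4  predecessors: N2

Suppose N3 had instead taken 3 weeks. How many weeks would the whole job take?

23

Critical path before the change: N2→N5→N7→N10 = 4+8+6+5 = 23 giving 23 weeks.
N3 has 1 week of float (longest path through it is 22).
The critical path is still N2→N5→N7→N10; finish is now 23 weeks.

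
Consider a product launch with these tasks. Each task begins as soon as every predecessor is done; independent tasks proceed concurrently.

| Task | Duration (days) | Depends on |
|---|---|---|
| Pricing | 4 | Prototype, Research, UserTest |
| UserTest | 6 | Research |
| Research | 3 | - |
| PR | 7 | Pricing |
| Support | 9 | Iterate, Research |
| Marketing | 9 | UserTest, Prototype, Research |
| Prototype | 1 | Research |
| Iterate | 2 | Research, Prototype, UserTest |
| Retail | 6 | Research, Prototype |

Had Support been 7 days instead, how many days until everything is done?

20

Critical path before the change: Research→UserTest→Iterate→Support = 3+6+2+9 = 20 giving 20 days.
Support lies on that path, so at 7 days the path becomes 18 days.
The binding chain switches to Research→UserTest→Pricing→PR = 3+6+4+7 = 20; finish 20 days.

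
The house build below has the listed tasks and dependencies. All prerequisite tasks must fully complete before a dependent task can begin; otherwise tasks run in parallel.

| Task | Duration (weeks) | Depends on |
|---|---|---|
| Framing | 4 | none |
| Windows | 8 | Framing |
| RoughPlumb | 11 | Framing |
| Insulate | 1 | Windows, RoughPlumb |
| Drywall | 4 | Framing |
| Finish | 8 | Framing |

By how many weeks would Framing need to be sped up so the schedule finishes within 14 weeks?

2

Current finish: 16 weeks; target: 14.
Framing is on every critical path, so each week cut from Framing cuts the finish by one (this holds down to a finish of 13).
Need 16 − 14 = 2 weeks off Framing → Framing becomes 2 weeks, finish becomes 14.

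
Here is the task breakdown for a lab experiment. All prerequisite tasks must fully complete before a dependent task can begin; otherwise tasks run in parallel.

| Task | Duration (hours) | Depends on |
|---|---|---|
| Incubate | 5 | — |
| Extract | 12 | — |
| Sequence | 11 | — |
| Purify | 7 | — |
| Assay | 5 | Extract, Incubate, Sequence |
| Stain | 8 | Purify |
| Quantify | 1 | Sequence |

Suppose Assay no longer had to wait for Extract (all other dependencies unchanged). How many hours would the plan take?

16

With the dependency in place, Extract→Assay = 12+5 = 17 sets the finish at 17 hours.
Without Extract→Assay, Assay's earliest start moves from 12 to 11.
New critical path: Sequence→Assay = 11+5 = 16 ⇒ 16 hours.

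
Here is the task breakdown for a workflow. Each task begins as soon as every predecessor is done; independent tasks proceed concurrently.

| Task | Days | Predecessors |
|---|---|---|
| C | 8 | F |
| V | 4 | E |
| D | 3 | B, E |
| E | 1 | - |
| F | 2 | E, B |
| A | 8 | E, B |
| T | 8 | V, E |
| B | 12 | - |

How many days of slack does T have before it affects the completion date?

9

The longest chain is B→F→C = 12+2+8 = 22; overall finish 22 days.
T finishes as early as 13 and must finish by 22.
Float = 22 − 13 = 9.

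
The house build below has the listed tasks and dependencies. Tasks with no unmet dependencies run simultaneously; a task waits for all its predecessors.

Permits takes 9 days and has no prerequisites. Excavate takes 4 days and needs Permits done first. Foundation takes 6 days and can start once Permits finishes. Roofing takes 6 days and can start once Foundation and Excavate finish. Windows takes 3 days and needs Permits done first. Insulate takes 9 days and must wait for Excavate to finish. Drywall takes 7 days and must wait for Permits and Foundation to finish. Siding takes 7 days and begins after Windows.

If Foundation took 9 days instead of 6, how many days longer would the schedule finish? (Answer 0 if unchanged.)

3

Actual critical path: Permits→Foundation→Drywall = 9+6+7 = 22 ⇒ 22 days.
Foundation is on the critical path; changing it to 9 makes that path 25 days.
The critical path is still Permits→Foundation→Drywall; finish is now 25 days.
Change in finish: 25 − 22 = +3 days.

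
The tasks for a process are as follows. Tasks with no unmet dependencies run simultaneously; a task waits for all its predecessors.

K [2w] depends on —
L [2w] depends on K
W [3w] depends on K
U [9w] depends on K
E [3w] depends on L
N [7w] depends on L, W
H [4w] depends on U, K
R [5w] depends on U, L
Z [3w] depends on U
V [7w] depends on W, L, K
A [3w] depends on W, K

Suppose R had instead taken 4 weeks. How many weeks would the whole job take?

Baseline: K→U→R = 2+9+5 = 16 → 16 weeks.
R lies on that path, so at 4 weeks the path becomes 15 weeks.
New critical path: K→U→H = 2+9+4 = 15 ⇒ 15 weeks.

15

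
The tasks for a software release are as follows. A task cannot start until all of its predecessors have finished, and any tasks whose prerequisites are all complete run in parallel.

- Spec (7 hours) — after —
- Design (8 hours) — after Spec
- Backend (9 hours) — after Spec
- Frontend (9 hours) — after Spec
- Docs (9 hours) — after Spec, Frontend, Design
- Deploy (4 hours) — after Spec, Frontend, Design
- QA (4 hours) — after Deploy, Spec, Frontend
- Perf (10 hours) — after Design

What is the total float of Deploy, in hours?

1

Spec→Design→Perf = 7+8+10 = 25 sets the makespan at 25 hours.
Longest path through Deploy: 24 hours (earliest finish 20, latest finish 21).
Slack of Deploy = 17 − 16 = 1 hour.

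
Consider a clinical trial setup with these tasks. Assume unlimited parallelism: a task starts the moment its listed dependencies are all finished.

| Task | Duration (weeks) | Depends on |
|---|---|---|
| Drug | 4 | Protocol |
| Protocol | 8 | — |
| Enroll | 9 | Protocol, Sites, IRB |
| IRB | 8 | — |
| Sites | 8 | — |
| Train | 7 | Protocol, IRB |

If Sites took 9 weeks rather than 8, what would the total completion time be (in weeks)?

18

Baseline: Sites→Enroll = 8+9 = 17 → 17 weeks.
Sites lies on that path, so at 9 weeks the path becomes 18 weeks.
No other chain overtakes it, so the finish is 18 weeks.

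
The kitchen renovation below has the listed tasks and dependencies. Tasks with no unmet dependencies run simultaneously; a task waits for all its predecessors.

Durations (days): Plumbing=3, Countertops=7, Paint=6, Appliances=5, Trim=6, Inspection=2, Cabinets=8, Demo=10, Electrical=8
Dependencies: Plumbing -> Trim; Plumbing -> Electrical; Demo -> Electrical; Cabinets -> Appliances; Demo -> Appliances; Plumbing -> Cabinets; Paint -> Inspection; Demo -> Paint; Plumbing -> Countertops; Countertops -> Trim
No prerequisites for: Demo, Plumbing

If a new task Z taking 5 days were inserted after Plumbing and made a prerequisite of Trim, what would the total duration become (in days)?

18

Originally the schedule takes 18 days.
With Z inserted, Trim now waits for max(Plumbing, Countertops, Z).
New critical path: Demo→Electrical = 10+8 = 18 ⇒ 18 days.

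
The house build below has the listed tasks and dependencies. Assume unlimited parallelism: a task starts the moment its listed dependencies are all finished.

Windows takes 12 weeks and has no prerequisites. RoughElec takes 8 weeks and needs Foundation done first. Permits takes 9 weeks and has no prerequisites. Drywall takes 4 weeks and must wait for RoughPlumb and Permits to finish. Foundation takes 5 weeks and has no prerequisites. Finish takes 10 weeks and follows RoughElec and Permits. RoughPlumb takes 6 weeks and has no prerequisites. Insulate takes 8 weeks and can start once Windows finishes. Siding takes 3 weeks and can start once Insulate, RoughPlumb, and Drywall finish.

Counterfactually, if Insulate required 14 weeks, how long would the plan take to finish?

Actual critical path: Windows→Insulate→Siding = 12+8+3 = 23 ⇒ 23 weeks.
Insulate is on the critical path; changing it to 14 makes that path 29 weeks.
The critical path is still Windows→Insulate→Siding; finish is now 29 weeks.

29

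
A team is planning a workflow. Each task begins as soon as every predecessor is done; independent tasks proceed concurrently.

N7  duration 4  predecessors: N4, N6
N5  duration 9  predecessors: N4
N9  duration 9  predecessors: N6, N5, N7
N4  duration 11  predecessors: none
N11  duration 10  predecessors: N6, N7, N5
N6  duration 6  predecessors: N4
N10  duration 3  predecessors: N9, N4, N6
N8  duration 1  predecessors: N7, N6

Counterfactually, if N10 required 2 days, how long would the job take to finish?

32

The binding path is N4→N6→N7→N9→N10 = 11+6+4+9+3 = 33; finish at 33 days.
Since N10 is critical, the -1 change carries straight to that chain (now 32 days).
That remains the longest chain; total 32 days.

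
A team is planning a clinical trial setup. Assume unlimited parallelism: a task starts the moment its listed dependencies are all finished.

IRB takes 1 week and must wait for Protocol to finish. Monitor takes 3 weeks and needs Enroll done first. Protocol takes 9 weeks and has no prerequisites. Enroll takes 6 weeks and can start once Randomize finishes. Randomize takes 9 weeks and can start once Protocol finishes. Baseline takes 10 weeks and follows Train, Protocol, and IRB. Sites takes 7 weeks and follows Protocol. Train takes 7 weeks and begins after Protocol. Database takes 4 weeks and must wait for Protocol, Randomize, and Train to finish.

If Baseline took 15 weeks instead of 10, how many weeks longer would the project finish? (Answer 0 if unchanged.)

4

As given, the longest chain is Protocol→Randomize→Enroll→Monitor = 9+9+6+3 = 27, so the finish is 27 weeks.
Baseline is off the critical path — its longest chain is 26 weeks, giving 1 of slack.
The binding chain switches to Protocol→Train→Baseline = 9+7+15 = 31; finish 31 weeks.
Change in finish: 31 − 27 = +4 weeks.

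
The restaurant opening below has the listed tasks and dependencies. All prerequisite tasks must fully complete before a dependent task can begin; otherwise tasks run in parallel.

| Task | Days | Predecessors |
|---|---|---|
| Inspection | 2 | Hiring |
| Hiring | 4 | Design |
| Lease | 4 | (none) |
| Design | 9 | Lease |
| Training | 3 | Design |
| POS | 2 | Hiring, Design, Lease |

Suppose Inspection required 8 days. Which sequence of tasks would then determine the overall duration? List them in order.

As given, the longest chain is Lease→Design→Hiring→Inspection = 4+9+4+2 = 19, so the finish is 19 days.
Inspection is on the critical path; changing it to 8 makes that path 25 days.
That remains the longest chain; total 25 days.

Lease, Design, Hiring, Inspection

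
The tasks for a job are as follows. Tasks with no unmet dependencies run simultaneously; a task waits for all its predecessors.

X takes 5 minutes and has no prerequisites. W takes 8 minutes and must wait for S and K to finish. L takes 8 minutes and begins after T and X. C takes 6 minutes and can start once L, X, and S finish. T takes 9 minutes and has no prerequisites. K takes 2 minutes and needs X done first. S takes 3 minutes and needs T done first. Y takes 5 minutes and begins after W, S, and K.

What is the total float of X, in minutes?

T→S→W→Y = 9+3+8+5 = 25 sets the makespan at 25 minutes.
Longest path through X: 20 minutes (earliest finish 5, latest finish 10).
So X can slip 10 − 5 = 5 minutes.

5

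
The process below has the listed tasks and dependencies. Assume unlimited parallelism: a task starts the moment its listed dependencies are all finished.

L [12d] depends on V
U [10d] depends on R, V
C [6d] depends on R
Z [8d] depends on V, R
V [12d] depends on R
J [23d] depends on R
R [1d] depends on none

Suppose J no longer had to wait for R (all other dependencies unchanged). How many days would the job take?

25

With the dependency in place, R→V→L = 1+12+12 = 25 sets the finish at 25 days.
Without R→J, J's earliest start moves from 1 to 0.
New critical path: R→V→L = 1+12+12 = 25 ⇒ 25 days.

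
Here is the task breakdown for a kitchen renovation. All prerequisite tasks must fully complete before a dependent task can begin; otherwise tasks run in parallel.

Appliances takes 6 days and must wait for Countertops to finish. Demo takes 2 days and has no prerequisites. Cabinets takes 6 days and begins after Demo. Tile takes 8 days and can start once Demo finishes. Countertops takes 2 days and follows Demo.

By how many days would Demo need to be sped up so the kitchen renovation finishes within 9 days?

Current finish: 10 days; target: 9.
Demo is on every critical path, so each day cut from Demo cuts the finish by one (this holds down to a finish of 9).
Need 10 − 9 = 1 day off Demo → Demo becomes 1 day, finish becomes 9.

1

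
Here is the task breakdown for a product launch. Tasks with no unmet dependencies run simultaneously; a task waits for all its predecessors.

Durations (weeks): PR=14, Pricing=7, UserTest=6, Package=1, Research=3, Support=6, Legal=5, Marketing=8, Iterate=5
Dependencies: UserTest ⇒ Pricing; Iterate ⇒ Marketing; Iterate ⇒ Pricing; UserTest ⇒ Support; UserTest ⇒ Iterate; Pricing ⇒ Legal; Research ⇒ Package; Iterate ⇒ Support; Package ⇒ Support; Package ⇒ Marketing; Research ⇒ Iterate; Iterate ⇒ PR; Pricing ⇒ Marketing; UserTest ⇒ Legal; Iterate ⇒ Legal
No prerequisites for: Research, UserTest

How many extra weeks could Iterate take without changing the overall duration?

Critical path: UserTest→Iterate→Pricing→Marketing = 6+5+7+8 = 26, so the finish is 26 weeks.
The longest chain containing Iterate totals 26 weeks.
Float = 26 − 26 = 0.

0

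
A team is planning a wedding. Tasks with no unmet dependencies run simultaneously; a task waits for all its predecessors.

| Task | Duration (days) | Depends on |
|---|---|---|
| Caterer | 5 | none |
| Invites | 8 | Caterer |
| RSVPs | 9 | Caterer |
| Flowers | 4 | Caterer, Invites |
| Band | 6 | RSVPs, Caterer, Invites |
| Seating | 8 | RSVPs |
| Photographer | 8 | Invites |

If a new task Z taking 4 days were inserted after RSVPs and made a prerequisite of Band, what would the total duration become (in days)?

Originally the wedding takes 22 days.
With Z inserted, Band now waits for max(RSVPs, Caterer, Invites, Z).
New critical path: Caterer→RSVPs→Z→Band = 5+9+4+6 = 24 ⇒ 24 days.

24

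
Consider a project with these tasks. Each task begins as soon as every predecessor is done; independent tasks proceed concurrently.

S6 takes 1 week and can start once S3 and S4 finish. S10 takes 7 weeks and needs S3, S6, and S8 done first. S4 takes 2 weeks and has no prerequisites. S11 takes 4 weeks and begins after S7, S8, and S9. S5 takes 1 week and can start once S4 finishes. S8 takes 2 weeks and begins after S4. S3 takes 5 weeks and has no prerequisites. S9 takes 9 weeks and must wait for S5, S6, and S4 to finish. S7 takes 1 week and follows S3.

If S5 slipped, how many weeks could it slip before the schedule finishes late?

The longest chain is S3→S6→S9→S11 = 5+1+9+4 = 19; overall finish 19 weeks.
The longest chain containing S5 totals 16 weeks.
So S5 can slip 6 − 3 = 3 weeks.

3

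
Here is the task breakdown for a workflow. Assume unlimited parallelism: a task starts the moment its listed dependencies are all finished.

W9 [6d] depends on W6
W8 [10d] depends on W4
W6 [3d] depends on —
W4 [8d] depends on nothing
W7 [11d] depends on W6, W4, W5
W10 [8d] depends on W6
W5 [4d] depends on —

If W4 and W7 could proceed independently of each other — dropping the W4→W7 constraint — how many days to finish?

Original critical path: W4→W7 = 8+11 = 19 ⇒ 19 days.
Without W4→W7, W7's earliest start moves from 8 to 4.
After: W4→W8 = 8+10 = 18 → 18 days.

18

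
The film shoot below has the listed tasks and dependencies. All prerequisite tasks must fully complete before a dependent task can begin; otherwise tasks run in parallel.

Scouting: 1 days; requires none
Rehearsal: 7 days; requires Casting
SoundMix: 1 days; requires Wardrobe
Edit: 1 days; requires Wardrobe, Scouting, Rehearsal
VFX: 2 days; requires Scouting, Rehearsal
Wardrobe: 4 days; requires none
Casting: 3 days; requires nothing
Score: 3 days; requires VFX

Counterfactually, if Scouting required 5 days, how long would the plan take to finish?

Actual critical path: Casting→Rehearsal→VFX→Score = 3+7+2+3 = 15 ⇒ 15 days.
Scouting has 9 days of float (longest path through it is 6).
The critical path is still Casting→Rehearsal→VFX→Score; finish is now 15 days.

15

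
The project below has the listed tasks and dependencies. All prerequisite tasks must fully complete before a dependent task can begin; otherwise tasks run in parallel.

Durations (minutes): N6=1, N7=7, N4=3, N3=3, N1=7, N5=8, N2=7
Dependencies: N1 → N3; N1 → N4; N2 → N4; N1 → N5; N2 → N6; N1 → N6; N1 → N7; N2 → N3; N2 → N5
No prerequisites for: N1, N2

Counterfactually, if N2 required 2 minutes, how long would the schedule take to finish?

As given, the longest chain is N2→N5 = 7+8 = 15, so the finish is 15 minutes.
Since N2 is critical, the -5 change carries straight to that chain (now 10 minutes).
New critical path: N1→N5 = 7+8 = 15 ⇒ 15 minutes.

15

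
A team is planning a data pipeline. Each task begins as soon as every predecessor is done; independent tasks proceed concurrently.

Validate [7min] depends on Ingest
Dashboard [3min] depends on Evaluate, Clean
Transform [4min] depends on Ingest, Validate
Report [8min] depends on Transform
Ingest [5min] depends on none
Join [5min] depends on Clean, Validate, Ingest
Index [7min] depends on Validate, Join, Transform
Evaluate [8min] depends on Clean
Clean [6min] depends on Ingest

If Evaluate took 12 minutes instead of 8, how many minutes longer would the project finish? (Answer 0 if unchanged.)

The binding path is Ingest→Validate→Join→Index = 5+7+5+7 = 24; finish at 24 minutes.
The longest path through Evaluate is only 22 minutes, so Evaluate has float 2.
New critical path: Ingest→Clean→Evaluate→Dashboard = 5+6+12+3 = 26 ⇒ 26 minutes.
Change in finish: 26 − 24 = +2 minutes.

2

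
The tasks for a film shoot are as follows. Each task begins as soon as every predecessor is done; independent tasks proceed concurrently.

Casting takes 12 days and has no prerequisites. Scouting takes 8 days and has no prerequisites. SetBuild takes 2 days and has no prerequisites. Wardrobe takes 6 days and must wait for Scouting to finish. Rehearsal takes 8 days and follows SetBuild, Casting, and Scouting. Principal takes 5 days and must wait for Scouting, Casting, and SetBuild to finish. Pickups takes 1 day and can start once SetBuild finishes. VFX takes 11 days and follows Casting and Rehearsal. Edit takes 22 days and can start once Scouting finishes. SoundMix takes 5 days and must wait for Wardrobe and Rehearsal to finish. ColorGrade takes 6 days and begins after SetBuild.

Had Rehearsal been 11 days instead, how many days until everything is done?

34

Baseline: Casting→Rehearsal→VFX = 12+8+11 = 31 → 31 days.
Since Rehearsal is critical, the +3 change carries straight to that chain (now 34 days).
No other chain overtakes it, so the finish is 34 days.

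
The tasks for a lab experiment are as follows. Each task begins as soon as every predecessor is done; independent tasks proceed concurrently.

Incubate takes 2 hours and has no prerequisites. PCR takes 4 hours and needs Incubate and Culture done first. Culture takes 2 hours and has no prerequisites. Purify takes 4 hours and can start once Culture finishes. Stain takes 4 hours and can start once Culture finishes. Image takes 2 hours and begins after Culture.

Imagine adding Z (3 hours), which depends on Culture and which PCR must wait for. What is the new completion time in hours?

9

Originally the schedule takes 6 hours.
With Z inserted, PCR now waits for max(Incubate, Culture, Z).
New critical path: Culture→Z→PCR = 2+3+4 = 9 ⇒ 9 hours.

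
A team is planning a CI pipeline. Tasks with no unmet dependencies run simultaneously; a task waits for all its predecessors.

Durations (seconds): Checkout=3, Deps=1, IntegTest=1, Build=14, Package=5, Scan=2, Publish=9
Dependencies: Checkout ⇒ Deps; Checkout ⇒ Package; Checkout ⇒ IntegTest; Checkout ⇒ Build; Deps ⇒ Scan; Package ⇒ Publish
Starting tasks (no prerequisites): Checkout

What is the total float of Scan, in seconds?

11

Critical path: Checkout→Build = 3+14 = 17, so the finish is 17 seconds.
Scan finishes as early as 6 and must finish by 17.
So Scan can slip 17 − 6 = 11 seconds.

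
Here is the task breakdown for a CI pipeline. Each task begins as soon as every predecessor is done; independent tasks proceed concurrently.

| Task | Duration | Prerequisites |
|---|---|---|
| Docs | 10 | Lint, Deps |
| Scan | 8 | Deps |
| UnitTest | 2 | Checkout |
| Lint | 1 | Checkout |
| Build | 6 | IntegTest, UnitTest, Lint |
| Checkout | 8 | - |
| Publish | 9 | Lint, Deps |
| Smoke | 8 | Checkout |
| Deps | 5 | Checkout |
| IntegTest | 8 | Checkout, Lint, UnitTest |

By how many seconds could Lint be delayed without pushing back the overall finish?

The longest chain is Checkout→UnitTest→IntegTest→Build = 8+2+8+6 = 24; overall finish 24 seconds.
The longest chain containing Lint totals 23 seconds.
So Lint can slip 10 − 9 = 1 second.

1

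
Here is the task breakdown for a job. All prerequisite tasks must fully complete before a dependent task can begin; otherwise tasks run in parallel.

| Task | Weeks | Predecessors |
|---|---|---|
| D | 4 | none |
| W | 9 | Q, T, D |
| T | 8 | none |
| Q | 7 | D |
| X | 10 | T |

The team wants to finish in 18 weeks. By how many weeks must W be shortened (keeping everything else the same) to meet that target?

Current finish: 20 weeks; target: 18.
W is on every critical path, so each week cut from W cuts the finish by one (this holds down to a finish of 18).
Need 20 − 18 = 2 weeks off W → W becomes 7 weeks, finish becomes 18.

2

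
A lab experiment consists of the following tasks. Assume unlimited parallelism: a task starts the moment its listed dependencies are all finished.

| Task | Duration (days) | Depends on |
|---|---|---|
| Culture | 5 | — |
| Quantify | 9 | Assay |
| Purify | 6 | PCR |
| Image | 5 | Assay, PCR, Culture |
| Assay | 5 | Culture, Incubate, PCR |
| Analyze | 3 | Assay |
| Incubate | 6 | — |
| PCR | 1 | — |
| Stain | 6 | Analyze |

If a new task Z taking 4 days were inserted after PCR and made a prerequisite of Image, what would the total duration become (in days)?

20

Originally the schedule takes 20 days.
With Z inserted, Image now waits for max(Assay, PCR, Culture, Z).
New critical path: Incubate→Assay→Analyze→Stain = 6+5+3+6 = 20 ⇒ 20 days.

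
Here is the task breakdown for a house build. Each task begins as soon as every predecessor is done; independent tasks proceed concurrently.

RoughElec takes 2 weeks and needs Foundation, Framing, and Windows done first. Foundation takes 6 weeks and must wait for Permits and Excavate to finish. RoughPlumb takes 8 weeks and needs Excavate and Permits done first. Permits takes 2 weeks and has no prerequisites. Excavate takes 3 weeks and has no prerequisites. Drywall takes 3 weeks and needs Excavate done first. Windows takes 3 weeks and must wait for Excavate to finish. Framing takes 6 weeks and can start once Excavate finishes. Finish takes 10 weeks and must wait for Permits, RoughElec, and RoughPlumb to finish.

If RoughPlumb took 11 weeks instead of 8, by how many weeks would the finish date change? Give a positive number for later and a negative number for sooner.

As given, the longest chain is Excavate→RoughPlumb→Finish = 3+8+10 = 21, so the finish is 21 weeks.
RoughPlumb is on the critical path; changing it to 11 makes that path 24 weeks.
The critical path is still Excavate→RoughPlumb→Finish; finish is now 24 weeks.
Change in finish: 24 − 21 = +3 weeks.

3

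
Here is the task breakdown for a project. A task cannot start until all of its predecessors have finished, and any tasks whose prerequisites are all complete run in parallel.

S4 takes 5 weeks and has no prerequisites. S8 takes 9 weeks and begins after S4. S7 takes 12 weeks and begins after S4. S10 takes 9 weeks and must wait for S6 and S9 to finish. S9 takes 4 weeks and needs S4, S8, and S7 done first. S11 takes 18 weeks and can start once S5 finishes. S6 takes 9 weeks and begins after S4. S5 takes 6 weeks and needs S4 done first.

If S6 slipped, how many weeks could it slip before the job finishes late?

7

The longest chain is S4→S7→S9→S10 = 5+12+4+9 = 30; overall finish 30 weeks.
S6 finishes as early as 14 and must finish by 21.
Slack of S6 = 12 − 5 = 7 weeks.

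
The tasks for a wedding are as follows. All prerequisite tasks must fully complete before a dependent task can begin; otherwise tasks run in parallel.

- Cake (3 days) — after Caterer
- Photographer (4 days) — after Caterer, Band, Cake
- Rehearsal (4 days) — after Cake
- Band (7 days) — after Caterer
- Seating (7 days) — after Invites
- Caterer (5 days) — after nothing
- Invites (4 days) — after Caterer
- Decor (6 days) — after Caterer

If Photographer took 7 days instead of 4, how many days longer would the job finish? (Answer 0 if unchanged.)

Actual critical path: Caterer→Band→Photographer = 5+7+4 = 16 ⇒ 16 days.
Photographer lies on that path, so at 7 days the path becomes 19 days.
No other chain overtakes it, so the finish is 19 days.
Change in finish: 19 − 16 = +3 days.

3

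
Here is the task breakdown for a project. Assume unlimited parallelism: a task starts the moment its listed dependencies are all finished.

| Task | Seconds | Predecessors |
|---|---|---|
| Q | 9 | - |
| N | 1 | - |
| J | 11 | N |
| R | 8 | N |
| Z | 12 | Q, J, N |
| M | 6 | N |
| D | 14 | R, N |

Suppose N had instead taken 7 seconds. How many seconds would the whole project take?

30

Critical path before the change: N→J→Z = 1+11+12 = 24 giving 24 seconds.
N lies on that path, so at 7 seconds the path becomes 30 seconds.
The critical path is still N→J→Z; finish is now 30 seconds.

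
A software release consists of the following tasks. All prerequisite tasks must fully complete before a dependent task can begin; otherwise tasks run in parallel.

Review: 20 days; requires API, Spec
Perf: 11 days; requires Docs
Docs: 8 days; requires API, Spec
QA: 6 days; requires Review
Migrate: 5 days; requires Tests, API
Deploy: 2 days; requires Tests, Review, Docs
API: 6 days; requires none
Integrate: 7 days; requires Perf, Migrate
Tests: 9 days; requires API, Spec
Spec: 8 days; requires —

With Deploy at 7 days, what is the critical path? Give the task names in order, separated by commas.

Baseline: Spec→Docs→Perf→Integrate = 8+8+11+7 = 34 → 34 days.
Deploy is off the critical path — its longest chain is 30 days, giving 4 of slack.
Now Spec→Review→Deploy = 8+20+7 = 35 is longest, so the finish becomes 35 days.

Spec, Review, Deploy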